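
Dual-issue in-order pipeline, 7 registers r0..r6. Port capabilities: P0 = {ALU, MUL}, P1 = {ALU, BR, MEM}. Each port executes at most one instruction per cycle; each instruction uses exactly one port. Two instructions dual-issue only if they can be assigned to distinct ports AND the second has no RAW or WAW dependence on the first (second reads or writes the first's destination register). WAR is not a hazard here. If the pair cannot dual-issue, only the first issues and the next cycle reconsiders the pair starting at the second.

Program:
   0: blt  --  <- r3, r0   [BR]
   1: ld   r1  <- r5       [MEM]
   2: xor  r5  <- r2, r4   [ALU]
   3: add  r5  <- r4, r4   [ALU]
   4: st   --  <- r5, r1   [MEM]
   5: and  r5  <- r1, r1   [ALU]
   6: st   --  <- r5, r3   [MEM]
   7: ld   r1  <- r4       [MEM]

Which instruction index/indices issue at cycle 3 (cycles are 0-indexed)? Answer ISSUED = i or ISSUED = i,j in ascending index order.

t=0 i0:blt.BR ; no-port BR/MEM
t=1 i1,i2:ld.MEM;xor.ALU ; pair
t=2 i3:add.ALU ; RAW r5
t=3 i4,i5:st.MEM;and.ALU ; pair
t=4 i6:st.MEM ; no-port MEM/MEM
t=5 i7:ld.MEM ; tail

ISSUED = 4,5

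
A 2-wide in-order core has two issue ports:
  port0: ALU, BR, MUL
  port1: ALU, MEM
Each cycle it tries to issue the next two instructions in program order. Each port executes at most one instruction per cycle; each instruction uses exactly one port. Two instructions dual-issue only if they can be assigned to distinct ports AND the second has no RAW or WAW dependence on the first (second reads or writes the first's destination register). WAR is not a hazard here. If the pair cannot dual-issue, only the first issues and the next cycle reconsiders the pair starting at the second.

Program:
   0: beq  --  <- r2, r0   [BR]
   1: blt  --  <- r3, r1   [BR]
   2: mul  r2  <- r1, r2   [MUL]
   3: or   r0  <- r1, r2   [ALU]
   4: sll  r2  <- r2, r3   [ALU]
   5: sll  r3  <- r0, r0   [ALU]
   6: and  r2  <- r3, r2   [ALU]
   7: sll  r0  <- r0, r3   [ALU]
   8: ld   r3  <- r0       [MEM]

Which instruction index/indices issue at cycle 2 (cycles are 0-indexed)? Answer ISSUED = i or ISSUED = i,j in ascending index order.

  cy0 -> i0 (beq.BR) no-port BR/BR
  cy1 -> i1 (blt.BR) no-port BR/MUL
  cy2 -> i2 (mul.MUL) RAW r2
  cy3 -> i3&i4 (or.ALU/sll.ALU) dual
  cy4 -> i5 (sll.ALU) RAW r3
  cy5 -> i6&i7 (and.ALU/sll.ALU) dual
  cy6 -> i8 (ld.MEM) tail

ISSUED = 2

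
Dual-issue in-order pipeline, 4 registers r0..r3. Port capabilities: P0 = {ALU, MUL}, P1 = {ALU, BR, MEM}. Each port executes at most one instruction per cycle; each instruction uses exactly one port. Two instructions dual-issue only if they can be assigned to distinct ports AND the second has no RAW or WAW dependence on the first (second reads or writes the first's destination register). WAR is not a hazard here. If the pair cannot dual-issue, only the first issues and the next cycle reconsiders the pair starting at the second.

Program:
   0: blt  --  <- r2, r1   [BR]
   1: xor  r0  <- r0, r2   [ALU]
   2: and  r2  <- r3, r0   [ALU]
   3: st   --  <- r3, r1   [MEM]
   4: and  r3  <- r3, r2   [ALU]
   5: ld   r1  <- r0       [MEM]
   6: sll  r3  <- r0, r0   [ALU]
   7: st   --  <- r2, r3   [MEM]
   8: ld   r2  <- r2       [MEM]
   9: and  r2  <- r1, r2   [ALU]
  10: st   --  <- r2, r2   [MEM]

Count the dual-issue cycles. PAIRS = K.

PAIRS = 3

0. blt.BR/xor.ALU @i0&i1  | dual
1. and.ALU/st.MEM @i2&i3  | dual
2. and.ALU/ld.MEM @i4&i5  | dual
3. sll.ALU @i6  | RAW r3
4. st.MEM @i7  | no-port MEM/MEM
5. ld.MEM @i8  | RAW+WAW r2
6. and.ALU @i9  | RAW r2
7. st.MEM @i10  | tail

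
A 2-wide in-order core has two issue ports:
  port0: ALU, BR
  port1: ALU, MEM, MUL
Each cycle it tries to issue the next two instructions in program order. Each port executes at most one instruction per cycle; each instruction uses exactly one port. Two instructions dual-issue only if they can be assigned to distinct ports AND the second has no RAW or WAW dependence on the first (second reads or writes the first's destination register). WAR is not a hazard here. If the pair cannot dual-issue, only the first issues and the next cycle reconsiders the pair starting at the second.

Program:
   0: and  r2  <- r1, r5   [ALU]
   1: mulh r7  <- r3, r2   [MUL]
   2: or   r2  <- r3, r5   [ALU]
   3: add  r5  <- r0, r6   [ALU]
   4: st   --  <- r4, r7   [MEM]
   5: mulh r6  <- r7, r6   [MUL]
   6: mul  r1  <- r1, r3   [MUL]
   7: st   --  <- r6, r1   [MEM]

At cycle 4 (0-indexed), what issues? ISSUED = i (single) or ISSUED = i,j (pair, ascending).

ISSUED = 6

#0 head=0: and i0 RAW r2
#1 head=1: mulh+or i1,i2 pair
#2 head=3: add+st i3,i4 pair
#3 head=5: mulh i5 no-port MUL/MUL
#4 head=6: mul i6 no-port MUL/MEM
#5 head=7: st i7 tail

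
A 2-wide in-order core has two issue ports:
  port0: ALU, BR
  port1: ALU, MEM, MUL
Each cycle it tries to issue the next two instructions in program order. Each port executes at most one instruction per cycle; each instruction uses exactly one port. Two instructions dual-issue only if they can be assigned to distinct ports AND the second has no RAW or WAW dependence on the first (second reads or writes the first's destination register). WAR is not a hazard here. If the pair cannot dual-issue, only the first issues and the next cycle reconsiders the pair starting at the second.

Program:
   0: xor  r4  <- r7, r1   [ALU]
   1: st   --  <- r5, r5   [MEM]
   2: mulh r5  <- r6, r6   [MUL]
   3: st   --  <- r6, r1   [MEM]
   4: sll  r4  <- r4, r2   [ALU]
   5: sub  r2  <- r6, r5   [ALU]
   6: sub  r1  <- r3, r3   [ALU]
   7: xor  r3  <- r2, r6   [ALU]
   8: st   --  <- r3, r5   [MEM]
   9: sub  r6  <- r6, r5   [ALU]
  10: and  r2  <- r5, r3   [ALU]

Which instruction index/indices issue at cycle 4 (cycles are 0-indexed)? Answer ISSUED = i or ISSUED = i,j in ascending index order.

ISSUED = 7

t=0 i0/i1:xor;st ; 2-wide
t=1 i2:mulh ; no-port MUL/MEM
t=2 i3/i4:st;sll ; 2-wide
t=3 i5/i6:sub;sub ; 2-wide
t=4 i7:xor ; RAW r3
t=5 i8/i9:st;sub ; 2-wide
t=6 i10:and ; tail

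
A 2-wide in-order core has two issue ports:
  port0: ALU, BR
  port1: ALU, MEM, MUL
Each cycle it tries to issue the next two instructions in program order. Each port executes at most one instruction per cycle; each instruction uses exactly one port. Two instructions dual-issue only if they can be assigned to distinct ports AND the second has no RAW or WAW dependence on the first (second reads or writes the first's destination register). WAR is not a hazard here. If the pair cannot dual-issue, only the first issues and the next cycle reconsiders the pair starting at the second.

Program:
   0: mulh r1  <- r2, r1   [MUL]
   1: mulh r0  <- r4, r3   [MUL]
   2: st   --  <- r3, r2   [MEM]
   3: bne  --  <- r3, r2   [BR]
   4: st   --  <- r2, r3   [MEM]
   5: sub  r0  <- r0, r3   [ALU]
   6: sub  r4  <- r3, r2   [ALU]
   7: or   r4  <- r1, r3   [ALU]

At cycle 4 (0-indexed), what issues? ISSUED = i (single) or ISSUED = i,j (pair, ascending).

ISSUED = 6

0. mulh @i0  | no-port MUL/MUL
1. mulh @i1  | no-port MUL/MEM
2. st bne @i2/i3  | dual
3. st sub @i4/i5  | dual
4. sub @i6  | WAW r4
5. or @i7  | tail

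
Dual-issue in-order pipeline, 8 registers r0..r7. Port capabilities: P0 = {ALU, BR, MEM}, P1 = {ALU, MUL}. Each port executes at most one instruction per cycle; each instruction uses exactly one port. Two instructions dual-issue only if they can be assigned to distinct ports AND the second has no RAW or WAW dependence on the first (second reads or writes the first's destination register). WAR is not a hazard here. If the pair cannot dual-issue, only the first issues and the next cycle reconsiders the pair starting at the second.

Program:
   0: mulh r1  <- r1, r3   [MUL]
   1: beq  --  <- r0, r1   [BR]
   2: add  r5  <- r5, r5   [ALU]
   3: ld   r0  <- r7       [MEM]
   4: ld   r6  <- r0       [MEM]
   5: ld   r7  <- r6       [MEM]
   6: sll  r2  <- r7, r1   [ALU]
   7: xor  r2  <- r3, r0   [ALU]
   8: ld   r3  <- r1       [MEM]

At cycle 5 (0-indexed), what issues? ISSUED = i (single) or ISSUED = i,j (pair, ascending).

[0] i0  mulh.MUL  -- RAW r1
[1] i1&i2  beq.BR/add.ALU  -- dual
[2] i3  ld.MEM  -- no-port MEM/MEM
[3] i4  ld.MEM  -- no-port MEM/MEM
[4] i5  ld.MEM  -- RAW r7
[5] i6  sll.ALU  -- WAW r2
[6] i7&i8  xor.ALU/ld.MEM  -- dual

ISSUED = 6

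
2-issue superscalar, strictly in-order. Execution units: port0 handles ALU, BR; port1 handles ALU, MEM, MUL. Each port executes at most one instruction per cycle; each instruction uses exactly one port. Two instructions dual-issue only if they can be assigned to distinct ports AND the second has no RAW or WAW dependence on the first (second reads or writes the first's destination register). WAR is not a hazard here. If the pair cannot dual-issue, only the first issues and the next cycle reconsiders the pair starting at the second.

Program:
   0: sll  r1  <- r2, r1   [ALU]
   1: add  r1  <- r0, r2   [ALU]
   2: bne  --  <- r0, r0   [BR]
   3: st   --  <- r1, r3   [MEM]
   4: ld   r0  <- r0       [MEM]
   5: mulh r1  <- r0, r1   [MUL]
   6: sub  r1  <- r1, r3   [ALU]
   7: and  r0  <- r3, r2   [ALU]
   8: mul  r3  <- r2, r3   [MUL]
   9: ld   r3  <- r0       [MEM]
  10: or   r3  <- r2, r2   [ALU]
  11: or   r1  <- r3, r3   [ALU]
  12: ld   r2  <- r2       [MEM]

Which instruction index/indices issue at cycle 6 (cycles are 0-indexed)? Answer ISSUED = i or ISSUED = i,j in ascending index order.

ISSUED = 8

t=0 i0:sll.ALU ; WAW r1
t=1 i1/i2:add.ALU bne.BR ; 2-wide
t=2 i3:st.MEM ; no-port MEM/MEM
t=3 i4:ld.MEM ; no-port MEM/MUL
t=4 i5:mulh.MUL ; RAW+WAW r1
t=5 i6/i7:sub.ALU and.ALU ; 2-wide
t=6 i8:mul.MUL ; no-port MUL/MEM
t=7 i9:ld.MEM ; WAW r3
t=8 i10:or.ALU ; RAW r3
t=9 i11/i12:or.ALU ld.MEM ; 2-wide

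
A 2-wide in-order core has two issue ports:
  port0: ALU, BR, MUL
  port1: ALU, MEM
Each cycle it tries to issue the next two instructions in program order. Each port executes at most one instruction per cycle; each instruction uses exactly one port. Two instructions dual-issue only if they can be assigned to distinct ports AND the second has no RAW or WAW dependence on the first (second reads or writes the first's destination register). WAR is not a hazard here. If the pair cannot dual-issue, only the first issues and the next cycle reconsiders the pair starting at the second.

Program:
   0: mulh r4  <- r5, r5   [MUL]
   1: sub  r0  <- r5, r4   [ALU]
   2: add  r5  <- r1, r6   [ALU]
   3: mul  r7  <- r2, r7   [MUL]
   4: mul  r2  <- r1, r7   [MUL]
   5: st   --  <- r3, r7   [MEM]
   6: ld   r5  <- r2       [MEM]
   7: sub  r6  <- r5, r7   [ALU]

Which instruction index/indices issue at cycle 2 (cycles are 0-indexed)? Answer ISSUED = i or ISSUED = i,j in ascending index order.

ISSUED = 3

c0: i0 mulh.MUL  RAW r4
c1: i1+i2 sub.ALU add.ALU  pair
c2: i3 mul.MUL  no-port MUL/MUL
c3: i4+i5 mul.MUL st.MEM  pair
c4: i6 ld.MEM  RAW r5
c5: i7 sub.ALU  tail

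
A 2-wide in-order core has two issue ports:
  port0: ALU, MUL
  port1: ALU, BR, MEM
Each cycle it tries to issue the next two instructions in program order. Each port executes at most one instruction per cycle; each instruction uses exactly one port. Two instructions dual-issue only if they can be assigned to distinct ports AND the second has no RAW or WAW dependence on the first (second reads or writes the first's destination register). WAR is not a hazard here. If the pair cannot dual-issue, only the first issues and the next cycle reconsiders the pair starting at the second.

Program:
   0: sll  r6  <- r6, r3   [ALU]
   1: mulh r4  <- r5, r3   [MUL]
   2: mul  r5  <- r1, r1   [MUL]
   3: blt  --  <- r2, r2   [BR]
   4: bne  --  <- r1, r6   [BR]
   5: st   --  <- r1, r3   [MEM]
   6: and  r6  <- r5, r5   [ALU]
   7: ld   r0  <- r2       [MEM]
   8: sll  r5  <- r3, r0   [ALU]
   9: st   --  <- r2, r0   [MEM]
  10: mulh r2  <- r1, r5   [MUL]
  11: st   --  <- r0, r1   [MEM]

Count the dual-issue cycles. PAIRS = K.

PAIRS = 5

t=0 i0&i1:sll/mulh ; 2-wide
t=1 i2&i3:mul/blt ; 2-wide
t=2 i4:bne ; no-port BR/MEM
t=3 i5&i6:st/and ; 2-wide
t=4 i7:ld ; RAW r0
t=5 i8&i9:sll/st ; 2-wide
t=6 i10&i11:mulh/st ; 2-wide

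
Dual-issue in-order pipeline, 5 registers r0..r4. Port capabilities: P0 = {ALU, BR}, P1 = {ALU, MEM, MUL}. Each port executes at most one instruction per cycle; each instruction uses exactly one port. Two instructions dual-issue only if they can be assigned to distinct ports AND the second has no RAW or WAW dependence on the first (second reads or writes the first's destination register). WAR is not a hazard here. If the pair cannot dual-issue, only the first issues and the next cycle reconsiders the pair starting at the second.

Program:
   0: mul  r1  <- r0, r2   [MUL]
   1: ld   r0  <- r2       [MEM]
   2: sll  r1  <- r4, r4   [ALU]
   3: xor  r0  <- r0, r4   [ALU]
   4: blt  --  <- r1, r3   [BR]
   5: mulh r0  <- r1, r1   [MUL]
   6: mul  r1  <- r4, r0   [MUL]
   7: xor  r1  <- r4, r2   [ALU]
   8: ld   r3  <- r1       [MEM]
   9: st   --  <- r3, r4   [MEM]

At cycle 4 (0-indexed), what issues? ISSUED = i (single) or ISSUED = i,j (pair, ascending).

ISSUED = 6

0. mul.MUL @i0  | no-port MUL/MEM
1. ld.MEM+sll.ALU @i1+i2  | 2-wide
2. xor.ALU+blt.BR @i3+i4  | 2-wide
3. mulh.MUL @i5  | no-port MUL/MUL
4. mul.MUL @i6  | WAW r1
5. xor.ALU @i7  | RAW r1
6. ld.MEM @i8  | no-port MEM/MEM
7. st.MEM @i9  | tail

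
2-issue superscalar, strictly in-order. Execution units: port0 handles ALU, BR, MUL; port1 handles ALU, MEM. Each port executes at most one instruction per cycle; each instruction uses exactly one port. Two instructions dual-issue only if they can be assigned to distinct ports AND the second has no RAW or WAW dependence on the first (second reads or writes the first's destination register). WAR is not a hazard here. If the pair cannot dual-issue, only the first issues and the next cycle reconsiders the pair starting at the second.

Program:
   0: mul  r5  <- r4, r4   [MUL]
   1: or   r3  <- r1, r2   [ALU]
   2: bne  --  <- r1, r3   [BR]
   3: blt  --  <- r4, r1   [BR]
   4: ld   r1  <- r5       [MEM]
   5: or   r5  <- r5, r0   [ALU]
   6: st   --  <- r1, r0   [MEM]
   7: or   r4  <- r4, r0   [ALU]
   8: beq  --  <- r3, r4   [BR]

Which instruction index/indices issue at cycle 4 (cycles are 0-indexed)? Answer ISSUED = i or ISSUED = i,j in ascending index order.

ISSUED = 7

  cy0 -> i0&i1 (mul.MUL+or.ALU) dual
  cy1 -> i2 (bne.BR) no-port BR/BR
  cy2 -> i3&i4 (blt.BR+ld.MEM) dual
  cy3 -> i5&i6 (or.ALU+st.MEM) dual
  cy4 -> i7 (or.ALU) RAW r4
  cy5 -> i8 (beq.BR) tail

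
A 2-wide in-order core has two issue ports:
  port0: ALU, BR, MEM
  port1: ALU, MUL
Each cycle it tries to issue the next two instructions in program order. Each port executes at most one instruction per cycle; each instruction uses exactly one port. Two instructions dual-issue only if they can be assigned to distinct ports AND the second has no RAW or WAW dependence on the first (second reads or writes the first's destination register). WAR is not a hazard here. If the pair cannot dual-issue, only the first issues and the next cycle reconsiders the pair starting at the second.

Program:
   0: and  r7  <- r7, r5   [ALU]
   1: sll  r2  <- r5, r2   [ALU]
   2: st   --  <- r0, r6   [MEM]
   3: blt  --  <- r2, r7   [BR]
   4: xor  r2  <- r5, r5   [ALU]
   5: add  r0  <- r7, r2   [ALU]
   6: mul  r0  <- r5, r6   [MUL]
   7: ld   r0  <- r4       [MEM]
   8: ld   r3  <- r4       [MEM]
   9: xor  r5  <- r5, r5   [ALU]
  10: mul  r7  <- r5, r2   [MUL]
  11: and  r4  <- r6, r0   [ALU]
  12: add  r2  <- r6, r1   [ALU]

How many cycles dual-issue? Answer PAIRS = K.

#0 head=0: and/sll i0&i1 2-wide
#1 head=2: st i2 no-port MEM/BR
#2 head=3: blt/xor i3&i4 2-wide
#3 head=5: add i5 WAW r0
#4 head=6: mul i6 WAW r0
#5 head=7: ld i7 no-port MEM/MEM
#6 head=8: ld/xor i8&i9 2-wide
#7 head=10: mul/and i10&i11 2-wide
#8 head=12: add i12 tail

PAIRS = 4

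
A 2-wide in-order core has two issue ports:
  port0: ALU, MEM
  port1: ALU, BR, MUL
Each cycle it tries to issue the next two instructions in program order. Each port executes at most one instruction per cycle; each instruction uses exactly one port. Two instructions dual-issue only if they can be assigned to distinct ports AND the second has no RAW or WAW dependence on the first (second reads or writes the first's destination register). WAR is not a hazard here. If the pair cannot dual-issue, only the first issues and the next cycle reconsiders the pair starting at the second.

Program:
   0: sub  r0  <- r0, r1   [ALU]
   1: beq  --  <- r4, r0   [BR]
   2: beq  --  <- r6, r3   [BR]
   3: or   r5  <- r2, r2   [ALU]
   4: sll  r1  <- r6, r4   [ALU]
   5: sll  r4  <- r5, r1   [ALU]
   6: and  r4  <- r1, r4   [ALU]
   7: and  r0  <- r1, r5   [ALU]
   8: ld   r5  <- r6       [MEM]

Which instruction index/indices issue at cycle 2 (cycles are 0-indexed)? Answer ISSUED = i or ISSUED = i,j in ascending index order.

0. sub @i0  | RAW r0
1. beq @i1  | no-port BR/BR
2. beq;or @i2/i3  | 2-wide
3. sll @i4  | RAW r1
4. sll @i5  | RAW+WAW r4
5. and;and @i6/i7  | 2-wide
6. ld @i8  | tail

ISSUED = 2,3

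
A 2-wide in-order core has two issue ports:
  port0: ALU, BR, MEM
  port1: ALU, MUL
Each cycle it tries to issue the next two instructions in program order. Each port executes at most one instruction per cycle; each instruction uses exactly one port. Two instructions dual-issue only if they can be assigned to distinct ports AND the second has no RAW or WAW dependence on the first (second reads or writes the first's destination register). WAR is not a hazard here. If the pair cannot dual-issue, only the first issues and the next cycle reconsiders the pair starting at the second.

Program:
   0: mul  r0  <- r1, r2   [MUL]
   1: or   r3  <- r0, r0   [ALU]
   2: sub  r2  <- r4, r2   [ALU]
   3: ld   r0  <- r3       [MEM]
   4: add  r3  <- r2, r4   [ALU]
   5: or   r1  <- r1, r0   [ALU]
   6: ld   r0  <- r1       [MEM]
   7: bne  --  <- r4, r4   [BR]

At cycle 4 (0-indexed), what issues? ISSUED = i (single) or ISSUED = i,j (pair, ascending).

ISSUED = 6

[0] i0  mul  -- RAW r0
[1] i1&i2  or+sub  -- pair
[2] i3&i4  ld+add  -- pair
[3] i5  or  -- RAW r1
[4] i6  ld  -- no-port MEM/BR
[5] i7  bne  -- tail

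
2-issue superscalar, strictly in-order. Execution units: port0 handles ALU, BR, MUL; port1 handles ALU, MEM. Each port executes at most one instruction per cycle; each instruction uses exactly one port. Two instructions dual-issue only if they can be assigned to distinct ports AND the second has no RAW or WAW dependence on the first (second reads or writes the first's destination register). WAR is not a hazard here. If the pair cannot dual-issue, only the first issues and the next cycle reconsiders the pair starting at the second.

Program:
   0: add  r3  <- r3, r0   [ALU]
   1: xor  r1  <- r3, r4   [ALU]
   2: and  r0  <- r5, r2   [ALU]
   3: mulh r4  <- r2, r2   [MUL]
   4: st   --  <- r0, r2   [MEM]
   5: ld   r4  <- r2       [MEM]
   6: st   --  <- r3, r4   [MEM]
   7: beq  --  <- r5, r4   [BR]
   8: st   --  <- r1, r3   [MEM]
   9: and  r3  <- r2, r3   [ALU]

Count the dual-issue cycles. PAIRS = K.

PAIRS = 4

  cy0 -> i0 (add) RAW r3
  cy1 -> i1+i2 (xor+and) pair
  cy2 -> i3+i4 (mulh+st) pair
  cy3 -> i5 (ld) no-port MEM/MEM
  cy4 -> i6+i7 (st+beq) pair
  cy5 -> i8+i9 (st+and) pair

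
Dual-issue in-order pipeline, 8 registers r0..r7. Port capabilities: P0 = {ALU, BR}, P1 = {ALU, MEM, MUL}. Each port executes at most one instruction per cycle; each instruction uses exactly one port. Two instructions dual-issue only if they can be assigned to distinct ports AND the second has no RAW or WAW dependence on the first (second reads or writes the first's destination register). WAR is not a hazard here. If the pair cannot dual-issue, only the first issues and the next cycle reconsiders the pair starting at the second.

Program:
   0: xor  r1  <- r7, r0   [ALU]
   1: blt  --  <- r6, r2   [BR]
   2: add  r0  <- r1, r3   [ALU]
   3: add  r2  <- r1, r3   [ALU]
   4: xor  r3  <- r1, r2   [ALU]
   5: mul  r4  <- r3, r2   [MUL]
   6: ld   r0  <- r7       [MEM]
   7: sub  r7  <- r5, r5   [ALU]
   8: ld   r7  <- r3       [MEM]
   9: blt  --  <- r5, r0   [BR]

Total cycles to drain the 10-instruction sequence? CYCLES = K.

[0] i0+i1  xor.ALU+blt.BR  -- 2-wide
[1] i2+i3  add.ALU+add.ALU  -- 2-wide
[2] i4  xor.ALU  -- RAW r3
[3] i5  mul.MUL  -- no-port MUL/MEM
[4] i6+i7  ld.MEM+sub.ALU  -- 2-wide
[5] i8+i9  ld.MEM+blt.BR  -- 2-wide

CYCLES = 6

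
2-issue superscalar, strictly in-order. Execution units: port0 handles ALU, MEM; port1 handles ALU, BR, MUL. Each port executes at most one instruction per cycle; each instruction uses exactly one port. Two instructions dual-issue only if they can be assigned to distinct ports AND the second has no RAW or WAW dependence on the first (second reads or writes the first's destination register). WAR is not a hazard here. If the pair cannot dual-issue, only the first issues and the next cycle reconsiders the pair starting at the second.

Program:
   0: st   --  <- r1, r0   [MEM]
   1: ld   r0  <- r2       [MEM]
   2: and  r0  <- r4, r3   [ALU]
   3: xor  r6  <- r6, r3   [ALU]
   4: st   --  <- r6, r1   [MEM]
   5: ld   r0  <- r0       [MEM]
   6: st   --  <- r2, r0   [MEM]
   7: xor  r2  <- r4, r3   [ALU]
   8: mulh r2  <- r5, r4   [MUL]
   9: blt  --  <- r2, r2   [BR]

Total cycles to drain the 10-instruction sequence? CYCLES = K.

0. st.MEM @i0  | no-port MEM/MEM
1. ld.MEM @i1  | WAW r0
2. and.ALU xor.ALU @i2,i3  | pair
3. st.MEM @i4  | no-port MEM/MEM
4. ld.MEM @i5  | no-port MEM/MEM
5. st.MEM xor.ALU @i6,i7  | pair
6. mulh.MUL @i8  | no-port MUL/BR
7. blt.BR @i9  | tail

CYCLES = 8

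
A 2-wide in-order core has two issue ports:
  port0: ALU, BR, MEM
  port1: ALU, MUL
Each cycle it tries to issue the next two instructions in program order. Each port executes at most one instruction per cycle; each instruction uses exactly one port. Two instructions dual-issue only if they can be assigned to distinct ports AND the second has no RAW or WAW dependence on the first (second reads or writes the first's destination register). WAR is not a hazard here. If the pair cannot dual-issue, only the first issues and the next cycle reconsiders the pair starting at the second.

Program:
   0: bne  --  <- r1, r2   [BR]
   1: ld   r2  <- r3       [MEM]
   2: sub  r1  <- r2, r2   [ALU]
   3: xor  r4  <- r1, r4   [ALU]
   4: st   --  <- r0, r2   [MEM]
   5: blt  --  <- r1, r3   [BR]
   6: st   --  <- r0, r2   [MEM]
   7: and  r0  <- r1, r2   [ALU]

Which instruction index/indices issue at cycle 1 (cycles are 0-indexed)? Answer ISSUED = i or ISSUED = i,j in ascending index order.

ISSUED = 1

#0 head=0: bne i0 no-port BR/MEM
#1 head=1: ld i1 RAW r2
#2 head=2: sub i2 RAW r1
#3 head=3: xor st i3,i4 dual
#4 head=5: blt i5 no-port BR/MEM
#5 head=6: st and i6,i7 dual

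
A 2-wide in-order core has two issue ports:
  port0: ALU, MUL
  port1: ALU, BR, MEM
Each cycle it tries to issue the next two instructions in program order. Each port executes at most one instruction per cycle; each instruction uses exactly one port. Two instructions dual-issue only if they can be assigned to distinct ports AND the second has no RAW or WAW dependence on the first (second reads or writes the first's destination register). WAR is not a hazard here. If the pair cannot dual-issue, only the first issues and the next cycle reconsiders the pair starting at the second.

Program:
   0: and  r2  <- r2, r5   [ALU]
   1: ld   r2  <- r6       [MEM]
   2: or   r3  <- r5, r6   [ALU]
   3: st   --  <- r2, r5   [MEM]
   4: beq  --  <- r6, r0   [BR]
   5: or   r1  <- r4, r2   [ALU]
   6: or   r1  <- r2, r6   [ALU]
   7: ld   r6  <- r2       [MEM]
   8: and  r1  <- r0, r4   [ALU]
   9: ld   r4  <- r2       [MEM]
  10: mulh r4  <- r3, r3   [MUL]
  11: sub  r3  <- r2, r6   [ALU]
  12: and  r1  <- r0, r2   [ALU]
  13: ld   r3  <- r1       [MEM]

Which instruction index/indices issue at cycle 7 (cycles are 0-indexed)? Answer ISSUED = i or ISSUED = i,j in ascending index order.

ISSUED = 12

c0: i0 and.ALU  WAW r2
c1: i1/i2 ld.MEM or.ALU  2-wide
c2: i3 st.MEM  no-port MEM/BR
c3: i4/i5 beq.BR or.ALU  2-wide
c4: i6/i7 or.ALU ld.MEM  2-wide
c5: i8/i9 and.ALU ld.MEM  2-wide
c6: i10/i11 mulh.MUL sub.ALU  2-wide
c7: i12 and.ALU  RAW r1
c8: i13 ld.MEM  tail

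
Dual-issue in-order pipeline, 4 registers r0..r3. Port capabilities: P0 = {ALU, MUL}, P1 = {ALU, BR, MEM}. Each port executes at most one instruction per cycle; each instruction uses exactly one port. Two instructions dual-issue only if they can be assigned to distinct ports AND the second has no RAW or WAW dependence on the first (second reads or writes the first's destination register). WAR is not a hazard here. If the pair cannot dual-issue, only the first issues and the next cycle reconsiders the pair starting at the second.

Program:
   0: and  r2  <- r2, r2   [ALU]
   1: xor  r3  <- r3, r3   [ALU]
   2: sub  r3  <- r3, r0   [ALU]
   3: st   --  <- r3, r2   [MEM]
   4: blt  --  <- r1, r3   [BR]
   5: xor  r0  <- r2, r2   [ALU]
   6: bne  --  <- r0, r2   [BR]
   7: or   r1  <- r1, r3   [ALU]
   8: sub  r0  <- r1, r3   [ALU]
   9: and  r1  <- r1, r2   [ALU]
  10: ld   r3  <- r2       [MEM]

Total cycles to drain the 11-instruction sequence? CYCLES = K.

CYCLES = 7

t=0 i0&i1:and;xor ; 2-wide
t=1 i2:sub ; RAW r3
t=2 i3:st ; no-port MEM/BR
t=3 i4&i5:blt;xor ; 2-wide
t=4 i6&i7:bne;or ; 2-wide
t=5 i8&i9:sub;and ; 2-wide
t=6 i10:ld ; tail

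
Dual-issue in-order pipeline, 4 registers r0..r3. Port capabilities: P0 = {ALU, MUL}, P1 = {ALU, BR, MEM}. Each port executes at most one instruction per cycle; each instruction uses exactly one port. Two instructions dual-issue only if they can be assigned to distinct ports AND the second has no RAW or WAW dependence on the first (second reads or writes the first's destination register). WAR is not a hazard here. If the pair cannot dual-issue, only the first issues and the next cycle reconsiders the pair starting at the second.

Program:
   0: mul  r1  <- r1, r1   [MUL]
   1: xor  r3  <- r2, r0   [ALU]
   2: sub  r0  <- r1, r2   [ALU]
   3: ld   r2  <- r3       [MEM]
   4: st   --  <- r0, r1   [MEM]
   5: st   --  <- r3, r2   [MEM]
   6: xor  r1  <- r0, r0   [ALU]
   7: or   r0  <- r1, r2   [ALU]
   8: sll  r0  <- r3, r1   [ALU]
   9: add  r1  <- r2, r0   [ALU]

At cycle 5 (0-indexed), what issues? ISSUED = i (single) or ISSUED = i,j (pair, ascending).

ISSUED = 8

c0: i0+i1 mul.MUL xor.ALU  2-wide
c1: i2+i3 sub.ALU ld.MEM  2-wide
c2: i4 st.MEM  no-port MEM/MEM
c3: i5+i6 st.MEM xor.ALU  2-wide
c4: i7 or.ALU  WAW r0
c5: i8 sll.ALU  RAW r0
c6: i9 add.ALU  tail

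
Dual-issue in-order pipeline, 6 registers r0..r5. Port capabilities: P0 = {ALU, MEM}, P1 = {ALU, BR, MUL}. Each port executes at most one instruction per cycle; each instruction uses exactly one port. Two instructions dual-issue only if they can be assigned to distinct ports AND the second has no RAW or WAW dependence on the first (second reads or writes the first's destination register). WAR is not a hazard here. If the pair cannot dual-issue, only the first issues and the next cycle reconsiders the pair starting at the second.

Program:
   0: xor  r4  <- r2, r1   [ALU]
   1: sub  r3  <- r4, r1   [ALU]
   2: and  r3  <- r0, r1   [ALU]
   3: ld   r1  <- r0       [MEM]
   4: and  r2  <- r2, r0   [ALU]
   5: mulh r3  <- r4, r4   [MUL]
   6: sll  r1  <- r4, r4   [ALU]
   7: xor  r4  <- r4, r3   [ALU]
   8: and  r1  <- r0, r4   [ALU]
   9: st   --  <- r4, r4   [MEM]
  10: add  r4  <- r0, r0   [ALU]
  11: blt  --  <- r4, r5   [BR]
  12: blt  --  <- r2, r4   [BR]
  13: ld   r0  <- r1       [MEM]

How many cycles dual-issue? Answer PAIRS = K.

PAIRS = 5

#0 head=0: xor.ALU i0 RAW r4
#1 head=1: sub.ALU i1 WAW r3
#2 head=2: and.ALU;ld.MEM i2+i3 pair
#3 head=4: and.ALU;mulh.MUL i4+i5 pair
#4 head=6: sll.ALU;xor.ALU i6+i7 pair
#5 head=8: and.ALU;st.MEM i8+i9 pair
#6 head=10: add.ALU i10 RAW r4
#7 head=11: blt.BR i11 no-port BR/BR
#8 head=12: blt.BR;ld.MEM i12+i13 pair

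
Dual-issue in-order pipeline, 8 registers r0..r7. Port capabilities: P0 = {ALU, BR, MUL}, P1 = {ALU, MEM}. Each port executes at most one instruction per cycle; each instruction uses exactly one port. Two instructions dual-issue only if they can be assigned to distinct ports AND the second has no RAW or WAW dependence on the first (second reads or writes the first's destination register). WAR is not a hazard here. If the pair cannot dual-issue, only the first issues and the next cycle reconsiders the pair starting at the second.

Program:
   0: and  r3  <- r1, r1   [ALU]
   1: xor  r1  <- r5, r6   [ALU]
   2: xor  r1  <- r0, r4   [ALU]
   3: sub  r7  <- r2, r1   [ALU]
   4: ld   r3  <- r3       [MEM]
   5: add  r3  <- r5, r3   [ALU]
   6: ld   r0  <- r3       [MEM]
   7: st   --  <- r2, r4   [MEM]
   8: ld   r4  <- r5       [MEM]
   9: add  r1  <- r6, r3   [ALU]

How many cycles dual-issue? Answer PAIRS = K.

  cy0 -> i0/i1 (and+xor) dual
  cy1 -> i2 (xor) RAW r1
  cy2 -> i3/i4 (sub+ld) dual
  cy3 -> i5 (add) RAW r3
  cy4 -> i6 (ld) no-port MEM/MEM
  cy5 -> i7 (st) no-port MEM/MEM
  cy6 -> i8/i9 (ld+add) dual

PAIRS = 3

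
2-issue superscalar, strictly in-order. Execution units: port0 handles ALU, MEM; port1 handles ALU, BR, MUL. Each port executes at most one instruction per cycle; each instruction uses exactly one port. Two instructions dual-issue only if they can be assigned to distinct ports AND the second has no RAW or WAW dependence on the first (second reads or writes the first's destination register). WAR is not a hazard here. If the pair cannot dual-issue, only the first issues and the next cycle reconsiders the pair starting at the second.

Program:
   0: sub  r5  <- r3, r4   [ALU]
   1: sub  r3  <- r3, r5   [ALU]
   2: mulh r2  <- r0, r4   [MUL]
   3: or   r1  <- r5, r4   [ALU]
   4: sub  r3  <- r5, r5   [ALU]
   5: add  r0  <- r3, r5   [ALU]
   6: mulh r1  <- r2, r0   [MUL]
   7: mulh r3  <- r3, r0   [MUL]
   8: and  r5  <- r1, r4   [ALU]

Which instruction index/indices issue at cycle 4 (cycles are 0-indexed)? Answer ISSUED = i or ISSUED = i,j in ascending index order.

ISSUED = 6

[0] i0  sub.ALU  -- RAW r5
[1] i1&i2  sub.ALU mulh.MUL  -- dual
[2] i3&i4  or.ALU sub.ALU  -- dual
[3] i5  add.ALU  -- RAW r0
[4] i6  mulh.MUL  -- no-port MUL/MUL
[5] i7&i8  mulh.MUL and.ALU  -- dual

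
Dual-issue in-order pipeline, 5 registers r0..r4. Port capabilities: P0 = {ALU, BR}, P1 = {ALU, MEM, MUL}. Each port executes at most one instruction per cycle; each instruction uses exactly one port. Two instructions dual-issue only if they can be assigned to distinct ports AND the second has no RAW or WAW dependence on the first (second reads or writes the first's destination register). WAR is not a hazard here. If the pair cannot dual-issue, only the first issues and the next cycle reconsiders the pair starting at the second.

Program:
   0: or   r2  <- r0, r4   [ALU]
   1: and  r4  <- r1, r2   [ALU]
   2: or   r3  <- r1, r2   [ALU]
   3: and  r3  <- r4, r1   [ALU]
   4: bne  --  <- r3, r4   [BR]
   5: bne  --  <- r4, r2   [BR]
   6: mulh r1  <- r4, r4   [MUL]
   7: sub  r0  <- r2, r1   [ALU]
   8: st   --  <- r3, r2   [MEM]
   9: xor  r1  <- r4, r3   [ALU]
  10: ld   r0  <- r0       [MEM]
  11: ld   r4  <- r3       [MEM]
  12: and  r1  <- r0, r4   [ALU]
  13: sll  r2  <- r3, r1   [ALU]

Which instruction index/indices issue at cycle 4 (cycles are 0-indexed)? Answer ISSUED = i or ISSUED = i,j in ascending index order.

ISSUED = 5,6

t=0 i0:or.ALU ; RAW r2
t=1 i1,i2:and.ALU or.ALU ; 2-wide
t=2 i3:and.ALU ; RAW r3
t=3 i4:bne.BR ; no-port BR/BR
t=4 i5,i6:bne.BR mulh.MUL ; 2-wide
t=5 i7,i8:sub.ALU st.MEM ; 2-wide
t=6 i9,i10:xor.ALU ld.MEM ; 2-wide
t=7 i11:ld.MEM ; RAW r4
t=8 i12:and.ALU ; RAW r1
t=9 i13:sll.ALU ; tail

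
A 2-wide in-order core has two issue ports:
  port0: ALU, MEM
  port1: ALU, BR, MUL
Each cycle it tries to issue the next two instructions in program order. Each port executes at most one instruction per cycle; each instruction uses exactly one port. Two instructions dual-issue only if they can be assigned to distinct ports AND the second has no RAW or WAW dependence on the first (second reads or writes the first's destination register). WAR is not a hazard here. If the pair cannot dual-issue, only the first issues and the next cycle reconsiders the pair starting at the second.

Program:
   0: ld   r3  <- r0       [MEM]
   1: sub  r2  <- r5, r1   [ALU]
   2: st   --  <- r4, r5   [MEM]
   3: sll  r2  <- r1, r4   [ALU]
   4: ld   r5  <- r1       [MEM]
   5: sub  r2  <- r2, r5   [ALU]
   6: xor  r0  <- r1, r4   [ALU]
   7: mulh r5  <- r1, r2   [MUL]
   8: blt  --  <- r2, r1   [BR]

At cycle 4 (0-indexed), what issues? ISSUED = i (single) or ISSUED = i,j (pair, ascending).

  cy0 -> i0/i1 (ld.MEM;sub.ALU) dual
  cy1 -> i2/i3 (st.MEM;sll.ALU) dual
  cy2 -> i4 (ld.MEM) RAW r5
  cy3 -> i5/i6 (sub.ALU;xor.ALU) dual
  cy4 -> i7 (mulh.MUL) no-port MUL/BR
  cy5 -> i8 (blt.BR) tail

ISSUED = 7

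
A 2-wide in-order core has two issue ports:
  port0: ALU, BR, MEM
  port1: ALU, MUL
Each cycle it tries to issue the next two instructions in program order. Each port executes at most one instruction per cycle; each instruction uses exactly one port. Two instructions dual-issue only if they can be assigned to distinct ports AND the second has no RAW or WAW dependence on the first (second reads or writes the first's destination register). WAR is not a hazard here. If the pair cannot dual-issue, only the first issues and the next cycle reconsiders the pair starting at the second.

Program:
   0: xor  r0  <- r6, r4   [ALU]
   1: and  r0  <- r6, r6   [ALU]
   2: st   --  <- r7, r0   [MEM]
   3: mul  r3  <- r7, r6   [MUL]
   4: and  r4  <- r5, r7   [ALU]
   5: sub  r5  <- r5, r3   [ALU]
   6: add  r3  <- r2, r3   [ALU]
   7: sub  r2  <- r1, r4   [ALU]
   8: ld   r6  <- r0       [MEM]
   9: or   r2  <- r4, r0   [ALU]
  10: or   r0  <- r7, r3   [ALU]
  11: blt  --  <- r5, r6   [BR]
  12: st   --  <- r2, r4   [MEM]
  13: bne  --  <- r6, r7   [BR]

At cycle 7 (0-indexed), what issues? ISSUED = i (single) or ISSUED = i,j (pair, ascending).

c0: i0 xor.ALU  WAW r0
c1: i1 and.ALU  RAW r0
c2: i2/i3 st.MEM/mul.MUL  pair
c3: i4/i5 and.ALU/sub.ALU  pair
c4: i6/i7 add.ALU/sub.ALU  pair
c5: i8/i9 ld.MEM/or.ALU  pair
c6: i10/i11 or.ALU/blt.BR  pair
c7: i12 st.MEM  no-port MEM/BR
c8: i13 bne.BR  tail

ISSUED = 12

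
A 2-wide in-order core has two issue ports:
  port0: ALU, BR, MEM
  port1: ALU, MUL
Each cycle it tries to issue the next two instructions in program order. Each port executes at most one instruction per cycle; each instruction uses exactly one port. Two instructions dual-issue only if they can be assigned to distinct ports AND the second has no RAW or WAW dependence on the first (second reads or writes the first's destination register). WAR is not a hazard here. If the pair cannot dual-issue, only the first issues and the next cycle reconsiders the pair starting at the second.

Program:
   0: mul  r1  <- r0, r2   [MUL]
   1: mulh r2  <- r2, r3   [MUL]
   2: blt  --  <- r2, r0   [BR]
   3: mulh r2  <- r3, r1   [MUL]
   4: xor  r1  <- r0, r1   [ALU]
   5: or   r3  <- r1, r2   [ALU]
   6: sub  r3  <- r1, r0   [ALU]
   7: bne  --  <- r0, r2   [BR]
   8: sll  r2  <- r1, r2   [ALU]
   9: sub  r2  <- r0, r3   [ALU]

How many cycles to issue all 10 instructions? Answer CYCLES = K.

CYCLES = 8

c0: i0 mul.MUL  no-port MUL/MUL
c1: i1 mulh.MUL  RAW r2
c2: i2+i3 blt.BR;mulh.MUL  2-wide
c3: i4 xor.ALU  RAW r1
c4: i5 or.ALU  WAW r3
c5: i6+i7 sub.ALU;bne.BR  2-wide
c6: i8 sll.ALU  WAW r2
c7: i9 sub.ALU  tail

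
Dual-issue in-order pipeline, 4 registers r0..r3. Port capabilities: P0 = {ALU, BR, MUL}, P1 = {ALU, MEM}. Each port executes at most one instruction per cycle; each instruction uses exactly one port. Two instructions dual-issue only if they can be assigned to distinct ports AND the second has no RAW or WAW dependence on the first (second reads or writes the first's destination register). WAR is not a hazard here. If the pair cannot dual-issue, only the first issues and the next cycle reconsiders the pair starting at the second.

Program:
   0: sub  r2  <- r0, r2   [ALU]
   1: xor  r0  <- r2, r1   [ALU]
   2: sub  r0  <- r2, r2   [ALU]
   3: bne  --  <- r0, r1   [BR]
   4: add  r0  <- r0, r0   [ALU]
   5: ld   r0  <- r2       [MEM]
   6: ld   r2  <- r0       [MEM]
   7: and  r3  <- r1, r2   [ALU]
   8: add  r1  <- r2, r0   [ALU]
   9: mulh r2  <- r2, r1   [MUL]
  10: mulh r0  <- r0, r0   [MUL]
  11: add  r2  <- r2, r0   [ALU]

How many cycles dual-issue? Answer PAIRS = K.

PAIRS = 2

  cy0 -> i0 (sub) RAW r2
  cy1 -> i1 (xor) WAW r0
  cy2 -> i2 (sub) RAW r0
  cy3 -> i3+i4 (bne;add) 2-wide
  cy4 -> i5 (ld) no-port MEM/MEM
  cy5 -> i6 (ld) RAW r2
  cy6 -> i7+i8 (and;add) 2-wide
  cy7 -> i9 (mulh) no-port MUL/MUL
  cy8 -> i10 (mulh) RAW r0
  cy9 -> i11 (add) tail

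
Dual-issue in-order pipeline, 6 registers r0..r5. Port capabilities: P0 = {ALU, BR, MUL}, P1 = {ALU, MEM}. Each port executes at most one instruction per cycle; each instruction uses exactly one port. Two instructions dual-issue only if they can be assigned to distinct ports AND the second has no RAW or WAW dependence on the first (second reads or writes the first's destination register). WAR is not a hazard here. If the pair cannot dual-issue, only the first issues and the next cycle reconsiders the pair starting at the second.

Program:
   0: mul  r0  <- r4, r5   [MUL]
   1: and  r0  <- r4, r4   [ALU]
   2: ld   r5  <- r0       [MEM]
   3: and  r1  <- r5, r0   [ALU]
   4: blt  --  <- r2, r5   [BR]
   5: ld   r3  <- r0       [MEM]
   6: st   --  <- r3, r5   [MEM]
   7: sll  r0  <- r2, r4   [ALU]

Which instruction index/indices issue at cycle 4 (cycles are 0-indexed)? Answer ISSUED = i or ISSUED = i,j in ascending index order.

t=0 i0:mul ; WAW r0
t=1 i1:and ; RAW r0
t=2 i2:ld ; RAW r5
t=3 i3/i4:and blt ; dual
t=4 i5:ld ; no-port MEM/MEM
t=5 i6/i7:st sll ; dual

ISSUED = 5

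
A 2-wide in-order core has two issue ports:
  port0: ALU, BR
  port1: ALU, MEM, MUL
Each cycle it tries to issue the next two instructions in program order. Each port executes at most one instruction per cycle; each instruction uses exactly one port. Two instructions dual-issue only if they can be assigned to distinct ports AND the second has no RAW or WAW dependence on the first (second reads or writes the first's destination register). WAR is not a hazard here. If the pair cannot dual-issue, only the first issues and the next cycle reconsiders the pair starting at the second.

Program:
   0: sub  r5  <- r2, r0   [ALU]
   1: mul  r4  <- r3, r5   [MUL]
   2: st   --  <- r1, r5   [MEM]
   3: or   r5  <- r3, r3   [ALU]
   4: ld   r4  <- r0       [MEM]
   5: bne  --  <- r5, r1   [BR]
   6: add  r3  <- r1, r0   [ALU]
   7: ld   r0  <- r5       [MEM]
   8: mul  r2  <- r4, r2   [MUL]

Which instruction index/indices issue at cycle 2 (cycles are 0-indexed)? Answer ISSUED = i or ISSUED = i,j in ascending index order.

[0] i0  sub  -- RAW r5
[1] i1  mul  -- no-port MUL/MEM
[2] i2/i3  st+or  -- dual
[3] i4/i5  ld+bne  -- dual
[4] i6/i7  add+ld  -- dual
[5] i8  mul  -- tail

ISSUED = 2,3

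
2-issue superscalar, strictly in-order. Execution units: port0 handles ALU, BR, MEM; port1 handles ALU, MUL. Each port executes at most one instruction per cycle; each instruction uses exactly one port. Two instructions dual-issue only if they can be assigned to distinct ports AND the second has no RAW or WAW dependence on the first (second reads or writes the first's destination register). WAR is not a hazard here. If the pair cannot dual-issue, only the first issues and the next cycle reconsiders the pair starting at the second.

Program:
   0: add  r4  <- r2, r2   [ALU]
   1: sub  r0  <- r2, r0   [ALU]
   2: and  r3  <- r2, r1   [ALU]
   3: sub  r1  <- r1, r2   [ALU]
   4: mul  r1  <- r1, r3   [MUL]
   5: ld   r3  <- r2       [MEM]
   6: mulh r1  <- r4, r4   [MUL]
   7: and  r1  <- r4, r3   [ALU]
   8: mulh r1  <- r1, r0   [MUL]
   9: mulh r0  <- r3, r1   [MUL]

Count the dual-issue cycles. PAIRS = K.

PAIRS = 3

t=0 i0+i1:add;sub ; pair
t=1 i2+i3:and;sub ; pair
t=2 i4+i5:mul;ld ; pair
t=3 i6:mulh ; WAW r1
t=4 i7:and ; RAW+WAW r1
t=5 i8:mulh ; no-port MUL/MUL
t=6 i9:mulh ; tail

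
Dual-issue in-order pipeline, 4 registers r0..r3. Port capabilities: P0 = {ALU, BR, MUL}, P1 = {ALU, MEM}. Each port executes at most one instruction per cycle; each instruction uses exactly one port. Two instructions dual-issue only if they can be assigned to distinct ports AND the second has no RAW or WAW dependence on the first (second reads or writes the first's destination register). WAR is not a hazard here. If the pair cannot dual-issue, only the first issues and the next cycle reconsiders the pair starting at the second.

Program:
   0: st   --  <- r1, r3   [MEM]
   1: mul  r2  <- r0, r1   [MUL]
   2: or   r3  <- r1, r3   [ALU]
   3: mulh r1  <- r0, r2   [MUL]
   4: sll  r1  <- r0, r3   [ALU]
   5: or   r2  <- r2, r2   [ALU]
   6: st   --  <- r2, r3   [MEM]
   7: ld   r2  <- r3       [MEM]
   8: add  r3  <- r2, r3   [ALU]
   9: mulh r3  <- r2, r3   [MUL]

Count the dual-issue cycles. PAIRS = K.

PAIRS = 3

c0: i0&i1 st.MEM mul.MUL  dual
c1: i2&i3 or.ALU mulh.MUL  dual
c2: i4&i5 sll.ALU or.ALU  dual
c3: i6 st.MEM  no-port MEM/MEM
c4: i7 ld.MEM  RAW r2
c5: i8 add.ALU  RAW+WAW r3
c6: i9 mulh.MUL  tail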